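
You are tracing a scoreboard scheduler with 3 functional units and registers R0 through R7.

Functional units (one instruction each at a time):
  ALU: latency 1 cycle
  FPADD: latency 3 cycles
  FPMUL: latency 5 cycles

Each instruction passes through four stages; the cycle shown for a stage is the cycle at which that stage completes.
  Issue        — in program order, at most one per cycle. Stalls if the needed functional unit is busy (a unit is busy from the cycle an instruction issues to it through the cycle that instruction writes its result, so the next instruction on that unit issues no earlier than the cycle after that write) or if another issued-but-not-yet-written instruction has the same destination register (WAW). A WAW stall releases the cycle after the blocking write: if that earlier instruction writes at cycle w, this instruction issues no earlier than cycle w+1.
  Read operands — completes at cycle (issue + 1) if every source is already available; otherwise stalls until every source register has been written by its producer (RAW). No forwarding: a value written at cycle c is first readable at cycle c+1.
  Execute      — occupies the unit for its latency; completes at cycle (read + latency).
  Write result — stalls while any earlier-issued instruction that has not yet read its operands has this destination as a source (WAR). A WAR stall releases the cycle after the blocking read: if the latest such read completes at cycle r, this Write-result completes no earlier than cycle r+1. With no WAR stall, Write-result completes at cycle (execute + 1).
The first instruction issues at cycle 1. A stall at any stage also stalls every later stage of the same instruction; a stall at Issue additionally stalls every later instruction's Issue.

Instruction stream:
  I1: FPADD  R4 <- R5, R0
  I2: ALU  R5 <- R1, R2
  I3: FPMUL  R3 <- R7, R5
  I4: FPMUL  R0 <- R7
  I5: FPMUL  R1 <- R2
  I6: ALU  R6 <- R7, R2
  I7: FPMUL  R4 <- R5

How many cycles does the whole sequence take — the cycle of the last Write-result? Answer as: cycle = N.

cycle = 36

cycle 1: I1 issues→FPADD
cycle 2: I1 reads, I2 issues→ALU
cycle 3: I2 reads, I3 issues→FPMUL
cycle 4: I2 exec-done
cycle 5: I1 exec-done, I2 writes R5
cycle 6: I1 writes R4, I3 reads
cycle 11: I3 exec-done
cycle 12: I3 writes R3
cycle 13: I4 issues→FPMUL
cycle 14: I4 reads
cycle 19: I4 exec-done
cycle 20: I4 writes R0
cycle 21: I5 issues→FPMUL
cycle 22: I5 reads, I6 issues→ALU
cycle 23: I6 reads
cycle 24: I6 exec-done
cycle 25: I6 writes R6
cycle 27: I5 exec-done
cycle 28: I5 writes R1
cycle 29: I7 issues→FPMUL
cycle 30: I7 reads
cycle 35: I7 exec-done
cycle 36: I7 writes R4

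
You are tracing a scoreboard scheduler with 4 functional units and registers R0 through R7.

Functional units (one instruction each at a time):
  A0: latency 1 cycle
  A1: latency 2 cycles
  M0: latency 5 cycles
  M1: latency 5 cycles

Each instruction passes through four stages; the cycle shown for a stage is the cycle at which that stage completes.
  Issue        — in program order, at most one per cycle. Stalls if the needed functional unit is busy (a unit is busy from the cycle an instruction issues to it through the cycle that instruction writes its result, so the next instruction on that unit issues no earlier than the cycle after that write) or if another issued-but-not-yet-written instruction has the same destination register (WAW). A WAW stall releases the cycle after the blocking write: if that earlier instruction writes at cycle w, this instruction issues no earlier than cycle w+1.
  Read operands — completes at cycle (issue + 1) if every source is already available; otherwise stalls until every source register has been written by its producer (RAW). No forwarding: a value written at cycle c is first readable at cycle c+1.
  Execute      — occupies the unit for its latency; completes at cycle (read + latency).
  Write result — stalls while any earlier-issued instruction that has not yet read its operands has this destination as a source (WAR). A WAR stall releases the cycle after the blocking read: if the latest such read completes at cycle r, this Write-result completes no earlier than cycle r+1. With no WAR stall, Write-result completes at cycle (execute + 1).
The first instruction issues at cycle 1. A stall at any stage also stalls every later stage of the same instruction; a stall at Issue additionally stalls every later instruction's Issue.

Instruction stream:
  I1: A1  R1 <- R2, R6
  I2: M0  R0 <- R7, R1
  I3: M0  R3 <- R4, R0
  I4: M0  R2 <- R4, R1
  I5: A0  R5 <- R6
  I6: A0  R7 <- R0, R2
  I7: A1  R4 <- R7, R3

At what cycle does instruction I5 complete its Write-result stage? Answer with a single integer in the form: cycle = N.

  I1 | 1 | 2 | 4 | 5
  I2 | 2 | 6 | 11 | 12   RAW R1: wait I1 write@5
  I3 | 13 | 14 | 19 | 20   struct: M0 busy until I2 writes@12
  I4 | 21 | 22 | 27 | 28   struct: M0 busy until I3 writes@20
  I5 | 22 | 23 | 24 | 25
  I6 | 26 | 29 | 30 | 31   struct: A0 busy until I5 writes@25 · RAW R2: wait I4 write@28
  I7 | 27 | 32 | 34 | 35   RAW R7: wait I6 write@31

cycle = 25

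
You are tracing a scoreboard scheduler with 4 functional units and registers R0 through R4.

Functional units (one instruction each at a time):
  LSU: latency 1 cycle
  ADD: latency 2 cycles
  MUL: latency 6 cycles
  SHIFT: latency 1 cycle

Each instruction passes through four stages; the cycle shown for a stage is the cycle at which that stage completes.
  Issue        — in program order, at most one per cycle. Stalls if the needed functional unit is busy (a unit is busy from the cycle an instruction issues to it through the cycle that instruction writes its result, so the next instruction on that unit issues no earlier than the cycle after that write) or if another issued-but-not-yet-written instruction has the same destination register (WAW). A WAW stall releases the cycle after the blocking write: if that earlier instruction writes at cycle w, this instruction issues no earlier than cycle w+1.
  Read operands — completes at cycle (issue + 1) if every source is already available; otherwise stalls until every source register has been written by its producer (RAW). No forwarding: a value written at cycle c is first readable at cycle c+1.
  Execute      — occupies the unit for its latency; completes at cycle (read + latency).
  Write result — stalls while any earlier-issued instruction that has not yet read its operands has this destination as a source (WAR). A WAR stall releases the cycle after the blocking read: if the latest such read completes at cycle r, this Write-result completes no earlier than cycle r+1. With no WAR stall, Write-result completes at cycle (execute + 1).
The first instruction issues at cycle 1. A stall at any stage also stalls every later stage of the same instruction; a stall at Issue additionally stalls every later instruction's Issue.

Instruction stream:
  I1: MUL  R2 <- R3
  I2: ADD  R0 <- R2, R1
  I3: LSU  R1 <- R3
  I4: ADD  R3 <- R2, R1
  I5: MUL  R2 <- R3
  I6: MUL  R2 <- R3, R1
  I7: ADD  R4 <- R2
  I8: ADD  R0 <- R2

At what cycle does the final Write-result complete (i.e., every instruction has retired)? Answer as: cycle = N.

I1: IS=1 RO=2 EX=8 WR=9
I2: IS=2 RO=10 EX=12 WR=13  [RAW R2: wait I1 write@9]
I3: IS=3 RO=4 EX=5 WR=11  [WAR R1: wait I2 read@10]
I4: IS=14 RO=15 EX=17 WR=18  [struct: ADD busy until I2 writes@13]
I5: IS=15 RO=19 EX=25 WR=26  [RAW R3: wait I4 write@18]
I6: IS=27 RO=28 EX=34 WR=35  [struct: MUL busy until I5 writes@26]
I7: IS=28 RO=36 EX=38 WR=39  [RAW R2: wait I6 write@35]
I8: IS=40 RO=41 EX=43 WR=44  [struct: ADD busy until I7 writes@39]

cycle = 44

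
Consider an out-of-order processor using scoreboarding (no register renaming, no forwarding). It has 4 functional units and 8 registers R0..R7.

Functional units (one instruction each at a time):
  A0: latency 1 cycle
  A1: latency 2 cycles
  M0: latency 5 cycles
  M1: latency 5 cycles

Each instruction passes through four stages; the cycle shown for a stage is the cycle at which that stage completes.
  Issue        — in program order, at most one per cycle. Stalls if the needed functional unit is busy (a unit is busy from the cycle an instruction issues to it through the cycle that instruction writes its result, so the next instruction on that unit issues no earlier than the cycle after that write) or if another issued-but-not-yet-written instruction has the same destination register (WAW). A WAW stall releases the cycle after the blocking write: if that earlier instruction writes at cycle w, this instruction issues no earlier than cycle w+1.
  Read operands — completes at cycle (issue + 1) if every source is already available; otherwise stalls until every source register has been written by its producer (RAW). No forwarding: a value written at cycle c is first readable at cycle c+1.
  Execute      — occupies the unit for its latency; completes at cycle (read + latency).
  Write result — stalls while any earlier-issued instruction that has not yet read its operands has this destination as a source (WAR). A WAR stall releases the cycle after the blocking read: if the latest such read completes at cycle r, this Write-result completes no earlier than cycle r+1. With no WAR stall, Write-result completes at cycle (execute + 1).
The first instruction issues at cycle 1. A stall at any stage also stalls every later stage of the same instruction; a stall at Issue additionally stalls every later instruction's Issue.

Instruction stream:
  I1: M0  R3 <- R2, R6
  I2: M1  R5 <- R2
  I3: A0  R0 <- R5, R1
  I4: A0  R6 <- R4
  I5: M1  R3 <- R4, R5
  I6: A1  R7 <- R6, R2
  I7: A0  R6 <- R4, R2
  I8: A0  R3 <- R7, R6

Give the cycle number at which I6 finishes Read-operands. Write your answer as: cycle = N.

I1: IS=1 RO=2 EX=7 WR=8
I2: IS=2 RO=3 EX=8 WR=9
I3: IS=3 RO=10 EX=11 WR=12  [RAW R5: wait I2 write@9]
I4: IS=13 RO=14 EX=15 WR=16  [struct: A0 busy until I3 writes@12]
I5: IS=14 RO=15 EX=20 WR=21
I6: IS=15 RO=17 EX=19 WR=20  [RAW R6: wait I4 write@16]
I7: IS=17 RO=18 EX=19 WR=20  [struct: A0 busy until I4 writes@16]
I8: IS=22 RO=23 EX=24 WR=25  [WAW R3: wait I5 write@21]

cycle = 17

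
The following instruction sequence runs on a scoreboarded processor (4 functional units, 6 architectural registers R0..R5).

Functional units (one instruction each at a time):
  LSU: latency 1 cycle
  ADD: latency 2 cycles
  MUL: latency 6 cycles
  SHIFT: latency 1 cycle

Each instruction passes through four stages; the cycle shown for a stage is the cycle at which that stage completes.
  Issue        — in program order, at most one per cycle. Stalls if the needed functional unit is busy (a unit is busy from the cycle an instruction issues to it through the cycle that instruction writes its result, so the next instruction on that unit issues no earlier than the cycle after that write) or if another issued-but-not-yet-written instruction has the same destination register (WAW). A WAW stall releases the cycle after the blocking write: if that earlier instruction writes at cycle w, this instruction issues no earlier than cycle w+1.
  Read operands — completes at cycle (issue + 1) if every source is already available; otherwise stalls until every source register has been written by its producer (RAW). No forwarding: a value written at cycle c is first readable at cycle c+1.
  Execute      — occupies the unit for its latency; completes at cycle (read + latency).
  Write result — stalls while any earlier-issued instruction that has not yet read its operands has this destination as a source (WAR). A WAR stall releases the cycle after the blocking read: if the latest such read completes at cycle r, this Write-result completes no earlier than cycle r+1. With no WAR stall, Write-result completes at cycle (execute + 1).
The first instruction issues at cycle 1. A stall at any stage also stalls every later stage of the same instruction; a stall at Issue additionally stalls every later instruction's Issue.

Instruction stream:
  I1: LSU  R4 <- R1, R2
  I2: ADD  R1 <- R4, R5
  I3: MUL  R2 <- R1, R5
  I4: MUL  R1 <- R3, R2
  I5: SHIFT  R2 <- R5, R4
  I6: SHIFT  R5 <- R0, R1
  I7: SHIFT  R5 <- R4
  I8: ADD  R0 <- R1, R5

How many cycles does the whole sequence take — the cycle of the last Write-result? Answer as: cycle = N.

cycle = 36

cycle 1: issue I1 (LSU)
cycle 2: I1 read-ops; issue I2 (ADD)
cycle 3: I1 finished on LSU; issue I3 (MUL)
cycle 4: I1→R4
cycle 5: I2 read-ops
cycle 7: I2 finished on ADD
cycle 8: I2→R1
cycle 9: I3 read-ops
cycle 15: I3 finished on MUL
cycle 16: I3→R2
cycle 17: issue I4 (MUL)
cycle 18: I4 read-ops; issue I5 (SHIFT)
cycle 19: I5 read-ops
cycle 20: I5 finished on SHIFT
cycle 21: I5→R2
cycle 22: issue I6 (SHIFT)
cycle 24: I4 finished on MUL
cycle 25: I4→R1
cycle 26: I6 read-ops
cycle 27: I6 finished on SHIFT
cycle 28: I6→R5
cycle 29: issue I7 (SHIFT)
cycle 30: I7 read-ops; issue I8 (ADD)
cycle 31: I7 finished on SHIFT
cycle 32: I7→R5
cycle 33: I8 read-ops
cycle 35: I8 finished on ADD
cycle 36: I8→R0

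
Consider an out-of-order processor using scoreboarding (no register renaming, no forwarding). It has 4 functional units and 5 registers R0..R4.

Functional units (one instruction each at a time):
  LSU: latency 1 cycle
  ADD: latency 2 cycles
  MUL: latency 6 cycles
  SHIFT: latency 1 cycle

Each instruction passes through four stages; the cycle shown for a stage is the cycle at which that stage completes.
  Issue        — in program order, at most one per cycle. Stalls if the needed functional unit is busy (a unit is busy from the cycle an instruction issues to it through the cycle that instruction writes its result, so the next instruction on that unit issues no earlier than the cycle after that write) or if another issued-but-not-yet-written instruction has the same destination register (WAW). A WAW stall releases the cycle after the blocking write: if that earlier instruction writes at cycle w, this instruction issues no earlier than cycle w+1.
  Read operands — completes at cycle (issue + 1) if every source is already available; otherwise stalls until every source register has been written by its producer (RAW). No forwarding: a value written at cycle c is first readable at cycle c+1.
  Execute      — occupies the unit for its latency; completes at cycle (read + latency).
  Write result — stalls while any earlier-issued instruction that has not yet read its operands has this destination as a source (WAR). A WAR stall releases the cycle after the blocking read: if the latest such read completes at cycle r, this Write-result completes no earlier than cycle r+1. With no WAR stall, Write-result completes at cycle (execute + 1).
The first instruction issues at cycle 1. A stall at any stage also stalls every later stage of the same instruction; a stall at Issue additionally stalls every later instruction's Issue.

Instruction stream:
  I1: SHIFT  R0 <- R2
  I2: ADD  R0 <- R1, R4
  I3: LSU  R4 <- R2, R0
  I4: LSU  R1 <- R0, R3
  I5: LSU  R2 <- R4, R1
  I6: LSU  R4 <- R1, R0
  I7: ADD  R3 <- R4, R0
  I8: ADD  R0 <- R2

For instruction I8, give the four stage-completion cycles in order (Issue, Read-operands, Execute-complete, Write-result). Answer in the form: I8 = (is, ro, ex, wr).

I8 = (29, 30, 32, 33)

c1: I1→SHIFT
c2: I1 RO
c3: I1 EX
c4: I1 WR R0
c5: I2→ADD
c6: I2 RO, I3→LSU
c8: I2 EX
c9: I2 WR R0
c10: I3 RO
c11: I3 EX
c12: I3 WR R4
c13: I4→LSU
c14: I4 RO
c15: I4 EX
c16: I4 WR R1
c17: I5→LSU
c18: I5 RO
c19: I5 EX
c20: I5 WR R2
c21: I6→LSU
c22: I6 RO, I7→ADD
c23: I6 EX
c24: I6 WR R4
c25: I7 RO
c27: I7 EX
c28: I7 WR R3
c29: I8→ADD
c30: I8 RO
c32: I8 EX
c33: I8 WR R0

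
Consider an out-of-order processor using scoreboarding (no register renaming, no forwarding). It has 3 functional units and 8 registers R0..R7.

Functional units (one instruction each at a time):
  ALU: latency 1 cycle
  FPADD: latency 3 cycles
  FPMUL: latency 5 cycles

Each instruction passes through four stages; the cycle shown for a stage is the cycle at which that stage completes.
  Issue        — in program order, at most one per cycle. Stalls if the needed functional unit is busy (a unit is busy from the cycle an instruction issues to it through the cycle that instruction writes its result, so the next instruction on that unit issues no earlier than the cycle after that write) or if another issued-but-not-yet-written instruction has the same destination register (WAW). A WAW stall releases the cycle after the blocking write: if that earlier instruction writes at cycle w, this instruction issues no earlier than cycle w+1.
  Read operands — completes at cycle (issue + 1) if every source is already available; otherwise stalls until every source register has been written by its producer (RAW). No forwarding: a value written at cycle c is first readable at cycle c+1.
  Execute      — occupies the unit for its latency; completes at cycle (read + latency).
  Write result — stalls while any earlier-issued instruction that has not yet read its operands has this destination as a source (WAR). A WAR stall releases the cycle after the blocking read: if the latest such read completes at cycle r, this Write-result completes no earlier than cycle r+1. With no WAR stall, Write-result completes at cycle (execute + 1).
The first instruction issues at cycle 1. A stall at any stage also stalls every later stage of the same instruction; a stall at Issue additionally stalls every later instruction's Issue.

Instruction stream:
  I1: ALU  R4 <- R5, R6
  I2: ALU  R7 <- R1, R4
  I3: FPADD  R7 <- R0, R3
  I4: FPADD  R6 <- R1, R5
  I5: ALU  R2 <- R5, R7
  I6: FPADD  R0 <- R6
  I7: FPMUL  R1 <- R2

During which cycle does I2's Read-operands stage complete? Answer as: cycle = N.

cycle = 6

[I1] 1/2/3/4
[I2] 5/6/7/8  (struct: ALU busy until I1 writes@4)
[I3] 9/10/13/14  (WAW R7: wait I2 write@8)
[I4] 15/16/19/20  (struct: FPADD busy until I3 writes@14)
[I5] 16/17/18/19
[I6] 21/22/25/26  (struct: FPADD busy until I4 writes@20)
[I7] 22/23/28/29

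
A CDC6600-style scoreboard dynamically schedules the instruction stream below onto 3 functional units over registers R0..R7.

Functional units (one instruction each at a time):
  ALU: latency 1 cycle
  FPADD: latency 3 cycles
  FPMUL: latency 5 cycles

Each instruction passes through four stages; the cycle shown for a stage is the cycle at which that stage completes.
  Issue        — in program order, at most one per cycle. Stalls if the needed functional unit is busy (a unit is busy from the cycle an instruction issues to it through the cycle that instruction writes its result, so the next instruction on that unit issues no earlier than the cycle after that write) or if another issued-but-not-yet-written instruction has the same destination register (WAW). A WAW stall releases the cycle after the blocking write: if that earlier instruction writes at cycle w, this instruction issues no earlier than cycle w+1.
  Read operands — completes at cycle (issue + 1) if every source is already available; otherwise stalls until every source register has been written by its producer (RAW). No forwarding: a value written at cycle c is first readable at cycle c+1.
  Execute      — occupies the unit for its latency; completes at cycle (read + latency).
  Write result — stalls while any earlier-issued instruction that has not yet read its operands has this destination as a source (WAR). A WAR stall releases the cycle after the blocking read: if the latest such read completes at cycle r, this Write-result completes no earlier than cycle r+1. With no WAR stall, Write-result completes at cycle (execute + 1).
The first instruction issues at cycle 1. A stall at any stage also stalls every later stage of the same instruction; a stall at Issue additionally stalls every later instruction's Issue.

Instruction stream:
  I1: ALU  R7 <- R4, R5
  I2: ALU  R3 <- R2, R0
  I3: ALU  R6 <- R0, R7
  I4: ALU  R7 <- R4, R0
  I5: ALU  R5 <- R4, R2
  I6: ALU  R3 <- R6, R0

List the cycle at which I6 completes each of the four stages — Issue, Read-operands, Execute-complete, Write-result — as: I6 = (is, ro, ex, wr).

I6 = (21, 22, 23, 24)

I1: IS=1 RO=2 EX=3 WR=4
I2: IS=5 RO=6 EX=7 WR=8  [struct: ALU busy until I1 writes@4]
I3: IS=9 RO=10 EX=11 WR=12  [struct: ALU busy until I2 writes@8]
I4: IS=13 RO=14 EX=15 WR=16  [struct: ALU busy until I3 writes@12]
I5: IS=17 RO=18 EX=19 WR=20  [struct: ALU busy until I4 writes@16]
I6: IS=21 RO=22 EX=23 WR=24  [struct: ALU busy until I5 writes@20]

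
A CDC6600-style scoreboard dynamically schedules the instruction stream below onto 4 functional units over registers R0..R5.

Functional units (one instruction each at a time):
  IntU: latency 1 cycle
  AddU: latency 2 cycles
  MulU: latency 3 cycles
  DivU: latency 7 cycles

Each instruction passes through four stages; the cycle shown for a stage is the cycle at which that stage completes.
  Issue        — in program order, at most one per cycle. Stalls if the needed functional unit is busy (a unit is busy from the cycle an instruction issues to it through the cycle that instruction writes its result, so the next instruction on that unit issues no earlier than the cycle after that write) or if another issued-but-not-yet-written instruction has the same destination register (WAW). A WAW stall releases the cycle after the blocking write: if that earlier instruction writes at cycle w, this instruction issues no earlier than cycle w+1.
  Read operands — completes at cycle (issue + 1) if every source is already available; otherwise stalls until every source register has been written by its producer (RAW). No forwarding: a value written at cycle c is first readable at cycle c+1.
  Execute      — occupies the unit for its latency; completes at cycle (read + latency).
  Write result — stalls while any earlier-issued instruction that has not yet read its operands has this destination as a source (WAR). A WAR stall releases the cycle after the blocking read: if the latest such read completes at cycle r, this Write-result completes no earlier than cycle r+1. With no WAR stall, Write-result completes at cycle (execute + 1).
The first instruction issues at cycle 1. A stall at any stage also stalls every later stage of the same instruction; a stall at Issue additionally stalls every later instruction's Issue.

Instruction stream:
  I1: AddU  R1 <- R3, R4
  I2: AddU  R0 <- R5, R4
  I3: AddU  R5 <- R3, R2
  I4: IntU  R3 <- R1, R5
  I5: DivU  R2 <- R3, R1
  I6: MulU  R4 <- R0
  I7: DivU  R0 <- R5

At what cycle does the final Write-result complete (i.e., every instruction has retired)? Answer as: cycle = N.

cycle = 37

I1: IS=1 RO=2 EX=4 WR=5
I2: IS=6 RO=7 EX=9 WR=10  [struct: AddU busy until I1 writes@5]
I3: IS=11 RO=12 EX=14 WR=15  [struct: AddU busy until I2 writes@10]
I4: IS=12 RO=16 EX=17 WR=18  [RAW R5: wait I3 write@15]
I5: IS=13 RO=19 EX=26 WR=27  [RAW R3: wait I4 write@18]
I6: IS=14 RO=15 EX=18 WR=19
I7: IS=28 RO=29 EX=36 WR=37  [struct: DivU busy until I5 writes@27]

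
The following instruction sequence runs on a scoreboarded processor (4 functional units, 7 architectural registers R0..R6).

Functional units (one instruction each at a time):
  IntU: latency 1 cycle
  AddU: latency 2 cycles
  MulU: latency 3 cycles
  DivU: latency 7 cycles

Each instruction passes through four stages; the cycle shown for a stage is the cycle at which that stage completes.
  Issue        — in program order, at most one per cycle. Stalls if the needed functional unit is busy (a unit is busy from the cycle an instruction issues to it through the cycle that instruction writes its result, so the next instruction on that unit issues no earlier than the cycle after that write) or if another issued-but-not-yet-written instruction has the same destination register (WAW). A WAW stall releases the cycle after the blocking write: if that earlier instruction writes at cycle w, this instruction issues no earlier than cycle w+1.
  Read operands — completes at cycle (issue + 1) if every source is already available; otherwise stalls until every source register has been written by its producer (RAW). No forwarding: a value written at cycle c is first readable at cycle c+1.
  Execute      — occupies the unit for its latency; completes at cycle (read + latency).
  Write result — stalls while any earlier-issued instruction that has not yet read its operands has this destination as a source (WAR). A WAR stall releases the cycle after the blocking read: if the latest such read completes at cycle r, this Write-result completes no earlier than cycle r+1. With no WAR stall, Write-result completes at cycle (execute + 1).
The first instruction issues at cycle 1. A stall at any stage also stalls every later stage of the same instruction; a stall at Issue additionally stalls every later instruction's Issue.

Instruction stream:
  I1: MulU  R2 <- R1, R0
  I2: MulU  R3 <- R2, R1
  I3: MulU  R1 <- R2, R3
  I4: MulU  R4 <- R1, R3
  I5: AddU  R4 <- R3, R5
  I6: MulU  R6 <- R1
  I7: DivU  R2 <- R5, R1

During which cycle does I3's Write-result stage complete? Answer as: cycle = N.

cycle = 18

1) issue 1, read 2, done 5, write 6
2) issue 7, read 8, done 11, write 12  <struct: MulU busy until I1 writes@6>
3) issue 13, read 14, done 17, write 18  <struct: MulU busy until I2 writes@12>
4) issue 19, read 20, done 23, write 24  <struct: MulU busy until I3 writes@18>
5) issue 25, read 26, done 28, write 29  <WAW R4: wait I4 write@24>
6) issue 26, read 27, done 30, write 31
7) issue 27, read 28, done 35, write 36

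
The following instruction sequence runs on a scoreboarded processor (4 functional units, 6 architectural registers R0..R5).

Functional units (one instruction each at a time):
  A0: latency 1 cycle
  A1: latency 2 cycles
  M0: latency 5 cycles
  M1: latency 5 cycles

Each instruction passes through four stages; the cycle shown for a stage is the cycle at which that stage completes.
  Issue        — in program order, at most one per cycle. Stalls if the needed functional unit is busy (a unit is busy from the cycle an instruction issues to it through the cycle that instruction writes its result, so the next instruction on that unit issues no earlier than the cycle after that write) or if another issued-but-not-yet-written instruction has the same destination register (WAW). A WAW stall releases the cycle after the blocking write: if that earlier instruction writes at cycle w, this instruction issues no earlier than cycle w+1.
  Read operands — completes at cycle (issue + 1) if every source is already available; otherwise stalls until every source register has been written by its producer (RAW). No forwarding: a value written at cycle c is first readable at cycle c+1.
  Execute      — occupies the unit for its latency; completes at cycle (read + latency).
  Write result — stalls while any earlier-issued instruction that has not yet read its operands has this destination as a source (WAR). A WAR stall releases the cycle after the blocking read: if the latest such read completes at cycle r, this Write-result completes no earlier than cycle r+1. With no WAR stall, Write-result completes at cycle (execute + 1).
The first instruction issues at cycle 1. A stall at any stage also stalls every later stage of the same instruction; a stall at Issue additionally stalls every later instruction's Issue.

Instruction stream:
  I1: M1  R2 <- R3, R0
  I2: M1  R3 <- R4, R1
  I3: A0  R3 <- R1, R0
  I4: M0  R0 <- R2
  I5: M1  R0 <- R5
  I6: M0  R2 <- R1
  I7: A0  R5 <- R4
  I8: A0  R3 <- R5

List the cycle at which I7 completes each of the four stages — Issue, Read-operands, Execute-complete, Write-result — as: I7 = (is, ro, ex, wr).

I1  is:1  ro:2  ex:7  wr:8
I2  is:9  ro:10  ex:15  wr:16  — struct: M1 busy until I1 writes@8
I3  is:17  ro:18  ex:19  wr:20  — WAW R3: wait I2 write@16
I4  is:18  ro:19  ex:24  wr:25
I5  is:26  ro:27  ex:32  wr:33  — WAW R0: wait I4 write@25
I6  is:27  ro:28  ex:33  wr:34
I7  is:28  ro:29  ex:30  wr:31
I8  is:32  ro:33  ex:34  wr:35  — struct: A0 busy until I7 writes@31

I7 = (28, 29, 30, 31)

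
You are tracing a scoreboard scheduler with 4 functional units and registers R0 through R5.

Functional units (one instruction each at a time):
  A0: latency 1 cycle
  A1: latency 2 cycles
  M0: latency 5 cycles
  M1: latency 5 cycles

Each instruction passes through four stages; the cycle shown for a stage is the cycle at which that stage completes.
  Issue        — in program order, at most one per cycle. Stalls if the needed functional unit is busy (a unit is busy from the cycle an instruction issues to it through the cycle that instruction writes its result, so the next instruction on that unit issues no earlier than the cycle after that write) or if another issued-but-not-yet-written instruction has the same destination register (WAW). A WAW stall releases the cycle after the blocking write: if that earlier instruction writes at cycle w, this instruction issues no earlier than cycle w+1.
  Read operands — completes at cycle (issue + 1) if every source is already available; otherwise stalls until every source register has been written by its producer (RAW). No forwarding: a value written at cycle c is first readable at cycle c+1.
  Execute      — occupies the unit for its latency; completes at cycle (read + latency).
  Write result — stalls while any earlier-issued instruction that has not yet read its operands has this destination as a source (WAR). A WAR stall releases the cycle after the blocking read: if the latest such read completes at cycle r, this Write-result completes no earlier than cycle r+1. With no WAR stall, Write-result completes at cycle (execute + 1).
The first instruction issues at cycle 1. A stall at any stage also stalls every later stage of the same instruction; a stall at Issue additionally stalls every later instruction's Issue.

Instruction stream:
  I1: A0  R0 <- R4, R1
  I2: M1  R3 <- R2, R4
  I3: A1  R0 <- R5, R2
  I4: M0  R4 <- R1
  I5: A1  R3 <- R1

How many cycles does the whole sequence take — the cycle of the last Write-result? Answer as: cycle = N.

[1] I1→A0
[2] I1 RO; I2→M1
[3] I1 EX; I2 RO
[4] I1 WR R0
[5] I3→A1
[6] I3 RO; I4→M0
[7] I4 RO
[8] I2 EX; I3 EX
[9] I2 WR R3; I3 WR R0
[10] I5→A1
[11] I5 RO
[12] I4 EX
[13] I4 WR R4; I5 EX
[14] I5 WR R3

cycle = 14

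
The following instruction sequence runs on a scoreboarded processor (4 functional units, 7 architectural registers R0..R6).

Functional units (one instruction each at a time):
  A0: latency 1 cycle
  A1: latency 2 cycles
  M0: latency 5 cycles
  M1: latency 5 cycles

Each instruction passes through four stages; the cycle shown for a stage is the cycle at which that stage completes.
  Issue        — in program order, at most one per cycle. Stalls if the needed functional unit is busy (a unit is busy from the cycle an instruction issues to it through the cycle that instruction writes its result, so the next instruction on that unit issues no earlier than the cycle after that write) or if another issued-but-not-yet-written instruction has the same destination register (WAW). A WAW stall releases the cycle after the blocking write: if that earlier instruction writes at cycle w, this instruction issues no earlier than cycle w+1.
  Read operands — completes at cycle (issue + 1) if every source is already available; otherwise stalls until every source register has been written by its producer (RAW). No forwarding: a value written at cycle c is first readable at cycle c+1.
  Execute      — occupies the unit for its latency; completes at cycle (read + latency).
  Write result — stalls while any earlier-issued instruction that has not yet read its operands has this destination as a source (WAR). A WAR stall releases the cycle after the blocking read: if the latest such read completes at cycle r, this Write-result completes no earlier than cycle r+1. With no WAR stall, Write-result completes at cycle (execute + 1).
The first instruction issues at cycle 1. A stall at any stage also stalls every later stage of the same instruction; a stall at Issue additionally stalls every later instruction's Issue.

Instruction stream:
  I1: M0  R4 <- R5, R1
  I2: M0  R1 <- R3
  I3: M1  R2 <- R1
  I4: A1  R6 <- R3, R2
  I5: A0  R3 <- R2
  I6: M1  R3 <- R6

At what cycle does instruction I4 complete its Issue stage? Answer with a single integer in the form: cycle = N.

cycle = 11

c1: I1→M0
c2: I1 RO
c7: I1 EX
c8: I1 WR R4
c9: I2→M0
c10: I2 RO, I3→M1
c11: I4→A1
c12: I5→A0
c15: I2 EX
c16: I2 WR R1
c17: I3 RO
c22: I3 EX
c23: I3 WR R2
c24: I4 RO, I5 RO
c25: I5 EX
c26: I4 EX, I5 WR R3
c27: I4 WR R6, I6→M1
c28: I6 RO
c33: I6 EX
c34: I6 WR R3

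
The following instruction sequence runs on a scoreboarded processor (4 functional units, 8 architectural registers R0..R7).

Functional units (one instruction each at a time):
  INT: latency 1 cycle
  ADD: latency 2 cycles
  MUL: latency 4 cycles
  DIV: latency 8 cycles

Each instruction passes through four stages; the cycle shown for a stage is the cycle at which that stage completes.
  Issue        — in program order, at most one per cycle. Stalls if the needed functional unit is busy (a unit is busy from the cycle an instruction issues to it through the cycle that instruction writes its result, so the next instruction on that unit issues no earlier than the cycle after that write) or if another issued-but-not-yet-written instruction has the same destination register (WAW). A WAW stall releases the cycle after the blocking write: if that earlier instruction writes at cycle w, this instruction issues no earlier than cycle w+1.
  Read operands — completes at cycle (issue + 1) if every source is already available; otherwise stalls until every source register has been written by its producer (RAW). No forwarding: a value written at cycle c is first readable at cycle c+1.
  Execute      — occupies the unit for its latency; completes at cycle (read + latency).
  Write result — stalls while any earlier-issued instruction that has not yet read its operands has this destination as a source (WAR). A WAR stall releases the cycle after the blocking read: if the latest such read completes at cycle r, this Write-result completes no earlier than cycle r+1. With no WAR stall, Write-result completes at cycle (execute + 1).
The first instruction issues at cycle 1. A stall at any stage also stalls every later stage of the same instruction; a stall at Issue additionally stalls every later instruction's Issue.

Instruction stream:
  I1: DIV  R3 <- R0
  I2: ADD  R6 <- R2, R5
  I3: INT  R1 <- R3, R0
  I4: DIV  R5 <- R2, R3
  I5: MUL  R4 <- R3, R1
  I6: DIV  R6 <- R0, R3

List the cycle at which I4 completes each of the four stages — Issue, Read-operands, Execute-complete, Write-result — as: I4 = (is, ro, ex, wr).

I1: IS=1 RO=2 EX=10 WR=11
I2: IS=2 RO=3 EX=5 WR=6
I3: IS=3 RO=12 EX=13 WR=14  [RAW R3: wait I1 write@11]
I4: IS=12 RO=13 EX=21 WR=22  [struct: DIV busy until I1 writes@11]
I5: IS=13 RO=15 EX=19 WR=20  [RAW R1: wait I3 write@14]
I6: IS=23 RO=24 EX=32 WR=33  [struct: DIV busy until I4 writes@22]

I4 = (12, 13, 21, 22)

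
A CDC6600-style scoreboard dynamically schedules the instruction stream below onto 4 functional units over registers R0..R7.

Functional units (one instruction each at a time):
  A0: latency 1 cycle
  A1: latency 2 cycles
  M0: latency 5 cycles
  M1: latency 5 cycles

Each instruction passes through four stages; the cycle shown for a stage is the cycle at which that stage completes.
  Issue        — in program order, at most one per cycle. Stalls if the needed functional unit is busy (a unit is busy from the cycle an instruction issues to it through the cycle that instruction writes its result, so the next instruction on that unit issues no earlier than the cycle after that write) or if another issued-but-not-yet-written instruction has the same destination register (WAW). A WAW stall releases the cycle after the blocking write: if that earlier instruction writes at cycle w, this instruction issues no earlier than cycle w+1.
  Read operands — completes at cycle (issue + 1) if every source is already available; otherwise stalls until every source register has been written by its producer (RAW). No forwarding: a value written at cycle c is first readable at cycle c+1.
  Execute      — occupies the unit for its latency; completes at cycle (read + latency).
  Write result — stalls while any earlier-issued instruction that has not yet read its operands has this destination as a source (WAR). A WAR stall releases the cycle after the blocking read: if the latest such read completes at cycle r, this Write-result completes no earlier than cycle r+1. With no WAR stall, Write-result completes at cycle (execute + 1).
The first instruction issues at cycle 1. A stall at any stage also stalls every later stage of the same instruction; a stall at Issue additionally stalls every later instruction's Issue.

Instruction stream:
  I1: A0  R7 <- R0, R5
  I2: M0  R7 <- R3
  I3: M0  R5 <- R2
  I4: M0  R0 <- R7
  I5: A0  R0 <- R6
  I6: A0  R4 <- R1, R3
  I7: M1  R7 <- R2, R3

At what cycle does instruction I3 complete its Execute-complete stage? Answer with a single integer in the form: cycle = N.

I1 -> (1, 2, 3, 4)
I2 -> (5, 6, 11, 12)  // WAW R7: wait I1 write@4
I3 -> (13, 14, 19, 20)  // struct: M0 busy until I2 writes@12
I4 -> (21, 22, 27, 28)  // struct: M0 busy until I3 writes@20
I5 -> (29, 30, 31, 32)  // WAW R0: wait I4 write@28
I6 -> (33, 34, 35, 36)  // struct: A0 busy until I5 writes@32
I7 -> (34, 35, 40, 41)

cycle = 19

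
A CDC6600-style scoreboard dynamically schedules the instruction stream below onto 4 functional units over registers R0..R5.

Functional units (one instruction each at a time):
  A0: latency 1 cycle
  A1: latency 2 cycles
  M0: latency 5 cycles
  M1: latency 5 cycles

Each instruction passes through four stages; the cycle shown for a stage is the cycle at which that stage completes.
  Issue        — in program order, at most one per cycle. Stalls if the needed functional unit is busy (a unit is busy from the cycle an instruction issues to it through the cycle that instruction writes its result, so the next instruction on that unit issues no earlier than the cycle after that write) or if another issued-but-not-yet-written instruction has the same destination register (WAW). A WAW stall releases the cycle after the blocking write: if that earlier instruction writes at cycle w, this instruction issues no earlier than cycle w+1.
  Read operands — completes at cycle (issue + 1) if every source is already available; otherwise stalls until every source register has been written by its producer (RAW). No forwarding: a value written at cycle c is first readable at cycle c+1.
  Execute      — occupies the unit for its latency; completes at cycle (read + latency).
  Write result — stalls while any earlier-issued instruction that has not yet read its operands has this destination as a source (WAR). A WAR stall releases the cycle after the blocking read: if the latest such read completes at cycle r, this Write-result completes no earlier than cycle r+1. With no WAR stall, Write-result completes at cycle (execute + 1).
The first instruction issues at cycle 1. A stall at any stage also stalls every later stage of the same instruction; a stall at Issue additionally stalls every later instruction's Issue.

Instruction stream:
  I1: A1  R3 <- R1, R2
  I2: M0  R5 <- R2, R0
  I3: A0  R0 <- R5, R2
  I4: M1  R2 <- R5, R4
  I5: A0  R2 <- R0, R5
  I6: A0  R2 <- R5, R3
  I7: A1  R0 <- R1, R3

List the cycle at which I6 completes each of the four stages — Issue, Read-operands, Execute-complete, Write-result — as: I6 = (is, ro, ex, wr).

1) issue 1, read 2, done 4, write 5
2) issue 2, read 3, done 8, write 9
3) issue 3, read 10, done 11, write 12  <RAW R5: wait I2 write@9>
4) issue 4, read 10, done 15, write 16  <RAW R5: wait I2 write@9>
5) issue 17, read 18, done 19, write 20  <WAW R2: wait I4 write@16>
6) issue 21, read 22, done 23, write 24  <struct: A0 busy until I5 writes@20>
7) issue 22, read 23, done 25, write 26

I6 = (21, 22, 23, 24)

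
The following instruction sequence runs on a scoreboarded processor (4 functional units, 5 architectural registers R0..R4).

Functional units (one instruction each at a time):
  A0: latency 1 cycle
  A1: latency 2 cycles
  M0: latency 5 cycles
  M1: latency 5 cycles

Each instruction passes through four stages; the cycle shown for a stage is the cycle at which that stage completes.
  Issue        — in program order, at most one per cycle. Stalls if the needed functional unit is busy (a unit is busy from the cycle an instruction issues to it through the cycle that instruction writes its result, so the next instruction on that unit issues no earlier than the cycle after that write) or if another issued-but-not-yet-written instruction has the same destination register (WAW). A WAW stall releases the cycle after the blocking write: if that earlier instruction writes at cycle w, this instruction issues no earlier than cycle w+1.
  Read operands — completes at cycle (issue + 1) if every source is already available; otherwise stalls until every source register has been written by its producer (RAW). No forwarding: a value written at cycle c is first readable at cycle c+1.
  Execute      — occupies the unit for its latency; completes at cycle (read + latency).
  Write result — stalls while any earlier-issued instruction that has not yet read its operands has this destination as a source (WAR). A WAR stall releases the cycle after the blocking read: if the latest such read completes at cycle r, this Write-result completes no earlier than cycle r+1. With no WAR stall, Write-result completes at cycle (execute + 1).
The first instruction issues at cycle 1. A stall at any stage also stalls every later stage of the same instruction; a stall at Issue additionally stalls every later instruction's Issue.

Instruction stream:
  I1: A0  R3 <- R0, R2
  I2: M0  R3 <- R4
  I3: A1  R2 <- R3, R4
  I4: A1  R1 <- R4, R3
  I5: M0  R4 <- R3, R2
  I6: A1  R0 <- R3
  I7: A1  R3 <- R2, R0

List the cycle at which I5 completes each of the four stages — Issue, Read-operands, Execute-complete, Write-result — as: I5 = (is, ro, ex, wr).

t=1  I1 dispatched to A0
t=2  I1 operands ready
t=3  I1 complete
t=4  R3←I1
t=5  I2 dispatched to M0
t=6  I2 operands ready · I3 dispatched to A1
t=11  I2 complete
t=12  R3←I2
t=13  I3 operands ready
t=15  I3 complete
t=16  R2←I3
t=17  I4 dispatched to A1
t=18  I4 operands ready · I5 dispatched to M0
t=19  I5 operands ready
t=20  I4 complete
t=21  R1←I4
t=22  I6 dispatched to A1
t=23  I6 operands ready
t=24  I5 complete
t=25  R4←I5 · I6 complete
t=26  R0←I6
t=27  I7 dispatched to A1
t=28  I7 operands ready
t=30  I7 complete
t=31  R3←I7

I5 = (18, 19, 24, 25)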